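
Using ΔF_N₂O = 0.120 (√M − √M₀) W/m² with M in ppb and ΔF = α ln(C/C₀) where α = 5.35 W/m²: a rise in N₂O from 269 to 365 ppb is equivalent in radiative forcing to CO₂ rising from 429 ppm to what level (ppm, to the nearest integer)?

N₂O forcing: 0.120 × (√365 − √269) = 0.120 × (19.1050 − 16.4012) = 0.120 × 2.7038 = 0.32446 W/m².
Set 5.35 ln(C/429) = 0.32446: ln(C/429) = 0.32446/5.35 = 0.06065, so C = 429 × e^0.06065 = 429 × 1.06253 = 455.83 ppm.

C ≈ 456 ppm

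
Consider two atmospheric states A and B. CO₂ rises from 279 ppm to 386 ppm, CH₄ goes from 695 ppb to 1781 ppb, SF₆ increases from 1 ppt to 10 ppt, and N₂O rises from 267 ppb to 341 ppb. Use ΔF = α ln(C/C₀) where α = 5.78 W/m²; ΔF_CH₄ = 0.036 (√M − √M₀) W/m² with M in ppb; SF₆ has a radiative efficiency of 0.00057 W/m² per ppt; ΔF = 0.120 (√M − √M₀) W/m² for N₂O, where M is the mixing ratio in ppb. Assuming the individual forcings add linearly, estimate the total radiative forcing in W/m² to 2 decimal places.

ΔF = 2.71 W/m²

CO₂: 5.78 × ln(386/279) = 5.78 × ln(1.38351) = 5.78 × 0.32462 = 1.8763 W/m².
CH₄: 0.036 × (√1781 − √695) = 0.036 × (42.2019 − 26.3629) = 0.036 × 15.8390 = 0.5702 W/m².
SF₆: ΔF = 0.00057 × (10 − 1) = 0.00057 × 9 = 0.0051 W/m².
N₂O: 0.120 × (√341 − √267) = 0.120 × (18.4662 − 16.3401) = 0.120 × 2.1261 = 0.2551 W/m².
Total ΔF = 1.8763 + 0.5702 + 0.0051 + 0.2551 = 2.7067 W/m².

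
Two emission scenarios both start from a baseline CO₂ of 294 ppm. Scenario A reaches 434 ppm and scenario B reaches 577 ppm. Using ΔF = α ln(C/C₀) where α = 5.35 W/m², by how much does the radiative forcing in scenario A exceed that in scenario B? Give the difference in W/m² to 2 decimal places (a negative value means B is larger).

ΔF_A = 5.35 ln(434/294) = 5.35 × 0.38946 = 2.0836 W/m².
ΔF_B = 5.35 ln(577/294) = 5.35 × 0.67426 = 3.6073 W/m².
Difference: 2.0836 − 3.6073 = -1.5237 W/m².
(Equivalently, ΔF_A − ΔF_B = 5.35 ln(434/577) = 5.35 × -0.28480 = -1.5237 W/m².)

ΔF_A − ΔF_B = -1.52 W/m²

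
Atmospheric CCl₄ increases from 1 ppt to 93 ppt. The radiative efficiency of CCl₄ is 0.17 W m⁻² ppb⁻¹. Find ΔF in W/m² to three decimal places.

ΔF = 0.016 W/m²

CCl₄: Δ = 93 − 1 = 92 ppt = 0.092 ppb; ΔF = 0.17 × 0.092 = 0.0156 W/m².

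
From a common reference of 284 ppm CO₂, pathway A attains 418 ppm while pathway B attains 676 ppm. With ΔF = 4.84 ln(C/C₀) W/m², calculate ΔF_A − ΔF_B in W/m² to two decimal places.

ΔF_A = 4.84 ln(418/284) = 4.84 × 0.38651 = 1.8707 W/m².
ΔF_B = 4.84 ln(676/284) = 4.84 × 0.86722 = 4.1973 W/m².
Difference: 1.8707 − 4.1973 = -2.3266 W/m².
(Equivalently, ΔF_A − ΔF_B = 4.84 ln(418/676) = 4.84 × -0.48071 = -2.3266 W/m².)

ΔF_A − ΔF_B = -2.33 W/m²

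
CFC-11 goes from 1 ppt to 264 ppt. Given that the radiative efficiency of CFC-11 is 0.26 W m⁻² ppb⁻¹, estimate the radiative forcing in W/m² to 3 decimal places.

ΔF = 0.068 W/m²

CFC-11: Δ = 264 − 1 = 263 ppt = 0.263 ppb; ΔF = 0.26 × 0.263 = 0.0684 W/m².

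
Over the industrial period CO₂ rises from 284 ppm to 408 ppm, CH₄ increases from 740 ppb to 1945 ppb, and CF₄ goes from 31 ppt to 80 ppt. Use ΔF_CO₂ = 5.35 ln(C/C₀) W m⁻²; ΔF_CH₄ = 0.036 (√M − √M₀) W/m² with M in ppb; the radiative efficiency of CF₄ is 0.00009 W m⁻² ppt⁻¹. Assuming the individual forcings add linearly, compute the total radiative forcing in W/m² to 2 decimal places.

CO₂: 5.35 × ln(408/284) = 5.35 × ln(1.43662) = 5.35 × 0.36229 = 1.9383 W/m².
CH₄: 0.036 × (√1945 − √740) = 0.036 × (44.1022 − 27.2029) = 0.036 × 16.8993 = 0.6084 W/m².
CF₄: ΔF = 0.00009 × (80 − 31) = 0.00009 × 49 = 0.0044 W/m².
Total ΔF = 1.9383 + 0.6084 + 0.0044 = 2.5511 W/m².

ΔF = 2.55 W/m²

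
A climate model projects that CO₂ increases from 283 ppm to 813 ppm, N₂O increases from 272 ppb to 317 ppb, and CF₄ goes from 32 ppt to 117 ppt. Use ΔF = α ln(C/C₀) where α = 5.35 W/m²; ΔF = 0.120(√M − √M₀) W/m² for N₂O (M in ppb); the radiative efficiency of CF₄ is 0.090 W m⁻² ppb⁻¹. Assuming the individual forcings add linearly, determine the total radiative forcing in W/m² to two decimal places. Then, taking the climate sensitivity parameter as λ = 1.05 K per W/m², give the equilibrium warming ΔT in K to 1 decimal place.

CO₂: 5.35 × ln(813/283) = 5.35 × ln(2.87279) = 5.35 × 1.05528 = 5.6457 W/m².
N₂O: 0.120 × (√317 − √272) = 0.120 × (17.8045 − 16.4924) = 0.120 × 1.3121 = 0.1575 W/m².
CF₄: Δ = 117 − 32 = 85 ppt = 0.085 ppb; ΔF = 0.090 × 0.085 = 0.0077 W/m².
Total ΔF = 5.6457 + 0.1575 + 0.0077 = 5.8109 W/m².
ΔT = λ ΔF = 1.05 × 5.81 = 6.1005 K.

ΔF = 5.81 W/m²; ΔT = 6.1 K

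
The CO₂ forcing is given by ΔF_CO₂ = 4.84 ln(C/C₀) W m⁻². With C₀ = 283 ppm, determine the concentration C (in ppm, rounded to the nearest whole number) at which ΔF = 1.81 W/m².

Set 4.84 ln(C/283) = 1.81, so ln(C/283) = 1.81/4.84 = 0.37397.
Then C/283 = e^0.37397 = 1.45349, giving C = 283 × 1.45349 = 411.34 ppm.

C ≈ 411 ppm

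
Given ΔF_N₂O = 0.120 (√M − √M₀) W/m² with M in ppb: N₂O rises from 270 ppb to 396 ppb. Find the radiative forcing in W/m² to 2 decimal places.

ΔF = 0.42 W/m²

N₂O: 0.120 × (√396 − √270) = 0.120 × (19.8997 − 16.4317) = 0.120 × 3.4680 = 0.4162 W/m².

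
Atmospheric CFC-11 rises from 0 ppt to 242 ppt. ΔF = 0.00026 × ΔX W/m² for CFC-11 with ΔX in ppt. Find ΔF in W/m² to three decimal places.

ΔF = 0.063 W/m²

CFC-11: ΔF = 0.00026 × (242 − 0) = 0.00026 × 242 = 0.0629 W/m².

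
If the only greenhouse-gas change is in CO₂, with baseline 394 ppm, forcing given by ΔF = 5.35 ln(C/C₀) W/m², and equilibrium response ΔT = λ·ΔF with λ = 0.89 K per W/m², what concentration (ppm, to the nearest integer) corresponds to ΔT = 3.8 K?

C ≈ 875 ppm

Required forcing: ΔF = ΔT/λ = 3.8/0.89 = 4.2697 W/m².
Then ln(C/394) = ΔF/5.35 = 4.2697/5.35 = 0.79807.
So C = 394 × e^0.79807 = 394 × 2.22125 = 875.17 ppm.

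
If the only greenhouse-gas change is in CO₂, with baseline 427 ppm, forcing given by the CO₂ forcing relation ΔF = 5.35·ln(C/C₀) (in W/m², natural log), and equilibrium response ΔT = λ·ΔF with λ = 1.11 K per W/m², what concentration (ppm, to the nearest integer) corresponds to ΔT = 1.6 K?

C ≈ 559 ppm

Required forcing: ΔF = ΔT/λ = 1.6/1.11 = 1.4414 W/m².
Then ln(C/427) = ΔF/5.35 = 1.4414/5.35 = 0.26942.
So C = 427 × e^0.26942 = 427 × 1.30920 = 559.03 ppm.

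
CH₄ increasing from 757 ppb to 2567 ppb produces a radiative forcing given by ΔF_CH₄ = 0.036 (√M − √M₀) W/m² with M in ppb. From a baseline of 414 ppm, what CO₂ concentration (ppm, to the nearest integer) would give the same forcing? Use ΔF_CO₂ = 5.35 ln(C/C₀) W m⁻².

C ≈ 484 ppm

CH₄ forcing: 0.036 × (√2567 − √757) = 0.036 × (50.6656 − 27.5136) = 0.036 × 23.1520 = 0.83347 W/m².
Set 5.35 ln(C/414) = 0.83347: ln(C/414) = 0.83347/5.35 = 0.15579, so C = 414 × e^0.15579 = 414 × 1.16858 = 483.79 ppm.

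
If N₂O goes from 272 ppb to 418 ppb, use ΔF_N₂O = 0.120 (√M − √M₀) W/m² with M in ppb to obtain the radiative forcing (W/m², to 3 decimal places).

ΔF = 0.474 W/m²

N₂O: 0.120 × (√418 − √272) = 0.120 × (20.4450 − 16.4924) = 0.120 × 3.9526 = 0.4743 W/m².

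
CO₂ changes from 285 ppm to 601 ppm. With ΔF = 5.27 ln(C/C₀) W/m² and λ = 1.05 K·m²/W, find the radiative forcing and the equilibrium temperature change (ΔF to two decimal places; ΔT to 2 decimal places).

ΔF = 3.93 W/m²; ΔT = 4.13 K

CO₂: 5.27 × ln(601/285) = 5.27 × ln(2.10877) = 5.27 × 0.74610 = 3.9319 W/m².
ΔT = λ ΔF = 1.05 × 3.93 = 4.1265 K.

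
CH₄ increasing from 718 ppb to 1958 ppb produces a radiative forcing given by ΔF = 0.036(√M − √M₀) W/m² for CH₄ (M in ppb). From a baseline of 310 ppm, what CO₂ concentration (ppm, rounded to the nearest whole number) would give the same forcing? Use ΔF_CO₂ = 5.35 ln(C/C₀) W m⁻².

C ≈ 349 ppm

CH₄ forcing: 0.036 × (√1958 − √718) = 0.036 × (44.2493 − 26.7955) = 0.036 × 17.4538 = 0.62834 W/m².
Set 5.35 ln(C/310) = 0.62834: ln(C/310) = 0.62834/5.35 = 0.11745, so C = 310 × e^0.11745 = 310 × 1.12463 = 348.64 ppm.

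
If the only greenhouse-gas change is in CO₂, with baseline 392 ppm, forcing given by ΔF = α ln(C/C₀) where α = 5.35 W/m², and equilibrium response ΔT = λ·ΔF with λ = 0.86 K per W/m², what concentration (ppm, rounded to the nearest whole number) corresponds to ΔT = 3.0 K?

Required forcing: ΔF = ΔT/λ = 3.0/0.86 = 3.4884 W/m².
Then ln(C/392) = ΔF/5.35 = 3.4884/5.35 = 0.65204.
So C = 392 × e^0.65204 = 392 × 1.91945 = 752.42 ppm.

C ≈ 752 ppm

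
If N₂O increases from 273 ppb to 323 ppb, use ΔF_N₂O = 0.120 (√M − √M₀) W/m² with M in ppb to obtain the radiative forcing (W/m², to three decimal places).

N₂O: 0.120 × (√323 − √273) = 0.120 × (17.9722 − 16.5227) = 0.120 × 1.4495 = 0.1739 W/m².

ΔF = 0.174 W/m²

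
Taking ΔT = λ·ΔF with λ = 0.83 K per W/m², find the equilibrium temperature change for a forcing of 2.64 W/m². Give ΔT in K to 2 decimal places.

ΔT = λ ΔF = 0.83 × 2.64 = 2.1912 K.

ΔT = 2.19 K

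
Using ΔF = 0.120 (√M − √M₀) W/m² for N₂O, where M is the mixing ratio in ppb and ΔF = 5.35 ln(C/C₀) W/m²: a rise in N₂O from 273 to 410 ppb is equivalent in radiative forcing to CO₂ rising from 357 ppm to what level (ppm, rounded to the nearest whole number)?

C ≈ 388 ppm

N₂O forcing: 0.120 × (√410 − √273) = 0.120 × (20.2485 − 16.5227) = 0.120 × 3.7258 = 0.44710 W/m².
Set 5.35 ln(C/357) = 0.44710: ln(C/357) = 0.44710/5.35 = 0.08357, so C = 357 × e^0.08357 = 357 × 1.08716 = 388.12 ppm.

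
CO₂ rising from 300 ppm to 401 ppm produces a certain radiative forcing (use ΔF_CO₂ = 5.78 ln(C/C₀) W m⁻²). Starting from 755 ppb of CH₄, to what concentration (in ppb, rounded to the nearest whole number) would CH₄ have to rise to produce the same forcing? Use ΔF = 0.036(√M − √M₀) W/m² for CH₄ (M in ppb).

CO₂ forcing: 5.78 × ln(401/300) = 5.78 × 0.290179 = 1.67723 W/m².
Set 0.036(√M − √755) = 1.67723: √M = 1.67723/0.036 + √755 = 46.5897 + 27.4773 = 74.0670.
M = (74.0670)² = 5485.92 ppb.

M ≈ 5486 ppb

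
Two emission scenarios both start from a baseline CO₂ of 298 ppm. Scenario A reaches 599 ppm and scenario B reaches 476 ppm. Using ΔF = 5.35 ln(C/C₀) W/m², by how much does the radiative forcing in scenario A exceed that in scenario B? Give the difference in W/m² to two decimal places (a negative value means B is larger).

ΔF_A − ΔF_B = 1.23 W/m²

ΔF_A = 5.35 ln(599/298) = 5.35 × 0.69817 = 3.7352 W/m².
ΔF_B = 5.35 ln(476/298) = 5.35 × 0.46832 = 2.5055 W/m².
Difference: 3.7352 − 2.5055 = 1.2297 W/m².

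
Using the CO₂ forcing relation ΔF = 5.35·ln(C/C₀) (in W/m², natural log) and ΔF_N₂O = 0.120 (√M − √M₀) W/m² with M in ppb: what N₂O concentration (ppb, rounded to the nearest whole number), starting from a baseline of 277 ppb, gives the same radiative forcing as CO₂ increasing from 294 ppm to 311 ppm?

CO₂ forcing: 5.35 × ln(311/294) = 5.35 × 0.056213 = 0.30074 W/m².
Set 0.120(√M − √277) = 0.30074: √M = 0.30074/0.120 + √277 = 2.5062 + 16.6433 = 19.1495.
M = (19.1495)² = 366.70 ppb.

M ≈ 367 ppb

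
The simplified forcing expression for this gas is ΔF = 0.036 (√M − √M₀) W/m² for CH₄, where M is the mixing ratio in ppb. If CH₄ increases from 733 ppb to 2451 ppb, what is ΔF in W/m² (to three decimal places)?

ΔF = 0.808 W/m²

CH₄: 0.036 × (√2451 − √733) = 0.036 × (49.5076 − 27.0740) = 0.036 × 22.4336 = 0.8076 W/m².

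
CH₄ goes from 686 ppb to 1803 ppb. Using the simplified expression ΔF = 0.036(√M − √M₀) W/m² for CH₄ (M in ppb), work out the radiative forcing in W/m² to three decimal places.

ΔF = 0.586 W/m²

CH₄: 0.036 × (√1803 − √686) = 0.036 × (42.4617 − 26.1916) = 0.036 × 16.2701 = 0.5857 W/m².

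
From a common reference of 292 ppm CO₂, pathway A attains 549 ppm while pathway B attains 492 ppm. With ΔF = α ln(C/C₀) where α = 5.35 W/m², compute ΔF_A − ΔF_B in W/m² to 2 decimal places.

ΔF_A − ΔF_B = 0.59 W/m²

ΔF_A = 5.35 ln(549/292) = 5.35 × 0.63134 = 3.3777 W/m².
ΔF_B = 5.35 ln(492/292) = 5.35 × 0.52172 = 2.7912 W/m².
Difference: 3.3777 − 2.7912 = 0.5865 W/m².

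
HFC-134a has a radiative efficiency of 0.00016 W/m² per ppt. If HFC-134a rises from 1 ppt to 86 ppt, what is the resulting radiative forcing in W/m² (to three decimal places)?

HFC-134a: ΔF = 0.00016 × (86 − 1) = 0.00016 × 85 = 0.0136 W/m².

ΔF = 0.014 W/m²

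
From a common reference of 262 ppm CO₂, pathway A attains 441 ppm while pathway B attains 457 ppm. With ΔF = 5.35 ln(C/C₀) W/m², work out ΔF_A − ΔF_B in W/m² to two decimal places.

ΔF_A = 5.35 ln(441/262) = 5.35 × 0.52070 = 2.7857 W/m².
ΔF_B = 5.35 ln(457/262) = 5.35 × 0.55634 = 2.9764 W/m².
Difference: 2.7857 − 2.9764 = -0.1907 W/m².

ΔF_A − ΔF_B = -0.19 W/m²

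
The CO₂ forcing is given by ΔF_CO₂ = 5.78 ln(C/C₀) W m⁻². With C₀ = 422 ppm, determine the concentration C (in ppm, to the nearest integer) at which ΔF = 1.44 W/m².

Set 5.78 ln(C/422) = 1.44, so ln(C/422) = 1.44/5.78 = 0.24913.
Then C/422 = e^0.24913 = 1.28291, giving C = 422 × 1.28291 = 541.39 ppm.

C ≈ 541 ppm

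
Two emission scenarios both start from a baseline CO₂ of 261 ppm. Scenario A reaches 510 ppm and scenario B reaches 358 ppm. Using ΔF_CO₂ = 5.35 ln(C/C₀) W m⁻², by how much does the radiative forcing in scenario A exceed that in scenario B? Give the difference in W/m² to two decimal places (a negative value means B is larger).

ΔF_A − ΔF_B = 1.89 W/m²

ΔF_A = 5.35 ln(510/261) = 5.35 × 0.66989 = 3.5839 W/m².
ΔF_B = 5.35 ln(358/261) = 5.35 × 0.31601 = 1.6907 W/m².
Difference: 3.5839 − 1.6907 = 1.8932 W/m².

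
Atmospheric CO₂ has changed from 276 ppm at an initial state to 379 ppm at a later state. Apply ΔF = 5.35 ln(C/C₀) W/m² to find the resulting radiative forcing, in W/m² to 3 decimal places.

CO₂: 5.35 × ln(379/276) = 5.35 × ln(1.37319) = 5.35 × 0.31714 = 1.6967 W/m².

ΔF = 1.697 W/m²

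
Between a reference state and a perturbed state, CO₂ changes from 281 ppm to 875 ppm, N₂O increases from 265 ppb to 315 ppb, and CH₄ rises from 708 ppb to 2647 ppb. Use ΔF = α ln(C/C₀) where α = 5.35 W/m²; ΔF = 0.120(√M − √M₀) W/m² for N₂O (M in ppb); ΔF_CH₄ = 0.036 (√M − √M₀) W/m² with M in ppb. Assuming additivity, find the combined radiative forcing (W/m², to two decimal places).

CO₂: 5.35 × ln(875/281) = 5.35 × ln(3.11388) = 5.35 × 1.13587 = 6.0769 W/m².
N₂O: 0.120 × (√315 − √265) = 0.120 × (17.7482 − 16.2788) = 0.120 × 1.4694 = 0.1763 W/m².
CH₄: 0.036 × (√2647 − √708) = 0.036 × (51.4490 − 26.6083) = 0.036 × 24.8407 = 0.8943 W/m².
Total ΔF = 6.0769 + 0.1763 + 0.8943 = 7.1475 W/m².

ΔF = 7.15 W/m²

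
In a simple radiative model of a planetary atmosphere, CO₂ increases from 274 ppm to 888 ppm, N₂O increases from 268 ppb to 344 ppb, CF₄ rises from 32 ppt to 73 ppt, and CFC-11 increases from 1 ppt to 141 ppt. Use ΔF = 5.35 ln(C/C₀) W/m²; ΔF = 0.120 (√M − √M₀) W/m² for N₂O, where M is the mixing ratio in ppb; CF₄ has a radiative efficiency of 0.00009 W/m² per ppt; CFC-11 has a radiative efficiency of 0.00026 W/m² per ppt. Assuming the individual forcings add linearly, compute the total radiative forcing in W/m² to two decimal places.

ΔF = 6.59 W/m²

CO₂: 5.35 × ln(888/274) = 5.35 × ln(3.24088) = 5.35 × 1.17584 = 6.2907 W/m².
N₂O: 0.120 × (√344 − √268) = 0.120 × (18.5472 − 16.3707) = 0.120 × 2.1765 = 0.2612 W/m².
CF₄: ΔF = 0.00009 × (73 − 32) = 0.00009 × 41 = 0.0037 W/m².
CFC-11: ΔF = 0.00026 × (141 − 1) = 0.00026 × 140 = 0.0364 W/m².
Total ΔF = 6.2907 + 0.2612 + 0.0037 + 0.0364 = 6.5920 W/m².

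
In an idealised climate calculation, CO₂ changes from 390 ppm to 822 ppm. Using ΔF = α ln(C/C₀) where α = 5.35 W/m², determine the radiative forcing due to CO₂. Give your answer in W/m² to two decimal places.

CO₂: 5.35 × ln(822/390) = 5.35 × ln(2.10769) = 5.35 × 0.74559 = 3.9889 W/m².

ΔF = 3.99 W/m²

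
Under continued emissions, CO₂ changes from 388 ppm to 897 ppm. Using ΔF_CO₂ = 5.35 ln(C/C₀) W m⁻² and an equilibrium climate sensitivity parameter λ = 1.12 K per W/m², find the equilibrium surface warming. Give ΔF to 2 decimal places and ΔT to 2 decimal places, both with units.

ΔF = 4.48 W/m²; ΔT = 5.02 K

CO₂: 5.35 × ln(897/388) = 5.35 × ln(2.31186) = 5.35 × 0.83805 = 4.4836 W/m².
ΔT = λ ΔF = 1.12 × 4.48 = 5.0176 K.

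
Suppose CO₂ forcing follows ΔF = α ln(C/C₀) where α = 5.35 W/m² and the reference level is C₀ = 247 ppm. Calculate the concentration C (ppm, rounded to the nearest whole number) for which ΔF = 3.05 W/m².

C ≈ 437 ppm

Set 5.35 ln(C/247) = 3.05, so ln(C/247) = 3.05/5.35 = 0.57009.
Then C/247 = e^0.57009 = 1.76843, giving C = 247 × 1.76843 = 436.80 ppm.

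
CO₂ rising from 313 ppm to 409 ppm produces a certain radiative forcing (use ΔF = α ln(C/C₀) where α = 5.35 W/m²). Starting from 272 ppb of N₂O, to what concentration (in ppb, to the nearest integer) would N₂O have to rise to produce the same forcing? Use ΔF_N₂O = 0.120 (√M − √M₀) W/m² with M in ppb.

M ≈ 808 ppb

CO₂ forcing: 5.35 × ln(409/313) = 5.35 × 0.267512 = 1.43119 W/m².
Set 0.120(√M − √272) = 1.43119: √M = 1.43119/0.120 + √272 = 11.9266 + 16.4924 = 28.4190.
M = (28.4190)² = 807.64 ppb.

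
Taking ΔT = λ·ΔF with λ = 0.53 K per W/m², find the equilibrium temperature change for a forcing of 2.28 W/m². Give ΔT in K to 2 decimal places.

ΔT = λ ΔF = 0.53 × 2.28 = 1.2084 K.

ΔT = 1.21 K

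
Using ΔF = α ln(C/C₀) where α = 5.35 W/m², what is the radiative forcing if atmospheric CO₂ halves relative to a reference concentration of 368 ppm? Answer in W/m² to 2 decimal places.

ΔF = -3.71 W/m²

ΔF = 5.35 × ln(0.5) = 5.35 × -0.69315 = -3.7084 W/m².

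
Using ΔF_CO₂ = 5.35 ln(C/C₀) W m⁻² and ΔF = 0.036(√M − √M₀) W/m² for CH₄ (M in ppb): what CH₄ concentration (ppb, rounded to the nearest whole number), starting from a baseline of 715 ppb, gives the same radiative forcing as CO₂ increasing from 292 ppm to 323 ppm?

M ≈ 1742 ppb

CO₂ forcing: 5.35 × ln(323/292) = 5.35 × 0.100899 = 0.53981 W/m².
Set 0.036(√M − √715) = 0.53981: √M = 0.53981/0.036 + √715 = 14.9947 + 26.7395 = 41.7342.
M = (41.7342)² = 1741.74 ppb.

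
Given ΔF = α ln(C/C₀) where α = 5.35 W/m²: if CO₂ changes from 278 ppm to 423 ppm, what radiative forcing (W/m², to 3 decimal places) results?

ΔF = 2.246 W/m²

CO₂: 5.35 × ln(423/278) = 5.35 × ln(1.52158) = 5.35 × 0.41975 = 2.2457 W/m².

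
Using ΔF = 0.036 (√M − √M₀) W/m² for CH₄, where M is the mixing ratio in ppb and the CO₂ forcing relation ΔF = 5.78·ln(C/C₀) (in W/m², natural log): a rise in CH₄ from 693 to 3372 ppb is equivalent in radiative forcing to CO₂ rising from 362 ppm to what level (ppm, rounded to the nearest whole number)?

CH₄ forcing: 0.036 × (√3372 − √693) = 0.036 × (58.0689 − 26.3249) = 0.036 × 31.7440 = 1.14278 W/m².
Set 5.78 ln(C/362) = 1.14278: ln(C/362) = 1.14278/5.78 = 0.19771, so C = 362 × e^0.19771 = 362 × 1.21861 = 441.14 ppm.

C ≈ 441 ppm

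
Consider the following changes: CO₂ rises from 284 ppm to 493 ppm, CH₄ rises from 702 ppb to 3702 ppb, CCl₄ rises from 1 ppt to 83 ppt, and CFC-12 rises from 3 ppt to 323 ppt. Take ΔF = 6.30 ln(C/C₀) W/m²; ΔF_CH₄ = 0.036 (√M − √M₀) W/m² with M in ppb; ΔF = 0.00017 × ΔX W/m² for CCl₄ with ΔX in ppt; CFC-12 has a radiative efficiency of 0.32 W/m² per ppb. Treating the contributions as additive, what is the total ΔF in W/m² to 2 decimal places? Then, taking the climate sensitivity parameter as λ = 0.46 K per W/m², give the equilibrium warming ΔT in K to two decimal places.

ΔF = 4.83 W/m²; ΔT = 2.22 K

CO₂: 6.30 × ln(493/284) = 6.30 × ln(1.73592) = 6.30 × 0.55154 = 3.4747 W/m².
CH₄: 0.036 × (√3702 − √702) = 0.036 × (60.8441 − 26.4953) = 0.036 × 34.3488 = 1.2366 W/m².
CCl₄: ΔF = 0.00017 × (83 − 1) = 0.00017 × 82 = 0.0139 W/m².
CFC-12: Δ = 323 − 3 = 320 ppt = 0.320 ppb; ΔF = 0.32 × 0.320 = 0.1024 W/m².
Total ΔF = 3.4747 + 1.2366 + 0.0139 + 0.1024 = 4.8276 W/m².
ΔT = λ ΔF = 0.46 × 4.83 = 2.2218 K.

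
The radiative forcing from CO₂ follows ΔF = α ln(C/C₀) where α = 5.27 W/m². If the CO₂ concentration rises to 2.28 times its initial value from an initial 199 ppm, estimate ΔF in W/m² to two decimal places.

Because the forcing depends only on the ratio C/C₀, the initial concentration does not enter.
ΔF = 5.27 × ln(2.28) = 5.27 × 0.82418 = 4.3434 W/m².

ΔF = 4.34 W/m²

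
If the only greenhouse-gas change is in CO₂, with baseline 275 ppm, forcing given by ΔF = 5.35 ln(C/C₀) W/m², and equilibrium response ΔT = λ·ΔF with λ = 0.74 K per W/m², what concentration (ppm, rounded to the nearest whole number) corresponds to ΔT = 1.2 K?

Required forcing: ΔF = ΔT/λ = 1.2/0.74 = 1.6216 W/m².
Then ln(C/275) = ΔF/5.35 = 1.6216/5.35 = 0.30310.
So C = 275 × e^0.30310 = 275 × 1.35405 = 372.36 ppm.

C ≈ 372 ppm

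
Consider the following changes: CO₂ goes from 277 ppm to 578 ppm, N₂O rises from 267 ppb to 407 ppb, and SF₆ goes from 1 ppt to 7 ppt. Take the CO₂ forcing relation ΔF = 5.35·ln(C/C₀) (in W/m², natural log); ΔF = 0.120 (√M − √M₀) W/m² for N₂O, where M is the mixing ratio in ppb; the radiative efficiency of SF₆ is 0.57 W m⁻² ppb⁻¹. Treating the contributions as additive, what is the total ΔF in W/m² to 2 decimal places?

CO₂: 5.35 × ln(578/277) = 5.35 × ln(2.08664) = 5.35 × 0.73556 = 3.9352 W/m².
N₂O: 0.120 × (√407 − √267) = 0.120 × (20.1742 − 16.3401) = 0.120 × 3.8341 = 0.4601 W/m².
SF₆: Δ = 7 − 1 = 6 ppt = 0.006 ppb; ΔF = 0.57 × 0.006 = 0.0034 W/m².
Total ΔF = 3.9352 + 0.4601 + 0.0034 = 4.3987 W/m².

ΔF = 4.40 W/m²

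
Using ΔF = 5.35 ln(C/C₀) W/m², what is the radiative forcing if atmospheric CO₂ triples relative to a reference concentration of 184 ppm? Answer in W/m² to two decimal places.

ΔF = 5.88 W/m²

ΔF = 5.35 × ln(3) = 5.35 × 1.09861 = 5.8776 W/m².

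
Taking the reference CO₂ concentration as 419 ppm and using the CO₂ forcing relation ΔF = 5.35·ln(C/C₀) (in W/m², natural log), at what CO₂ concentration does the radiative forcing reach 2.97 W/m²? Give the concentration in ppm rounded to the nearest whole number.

Set 5.35 ln(C/419) = 2.97, so ln(C/419) = 2.97/5.35 = 0.55514.
Then C/419 = e^0.55514 = 1.74218, giving C = 419 × 1.74218 = 729.97 ppm.

C ≈ 730 ppm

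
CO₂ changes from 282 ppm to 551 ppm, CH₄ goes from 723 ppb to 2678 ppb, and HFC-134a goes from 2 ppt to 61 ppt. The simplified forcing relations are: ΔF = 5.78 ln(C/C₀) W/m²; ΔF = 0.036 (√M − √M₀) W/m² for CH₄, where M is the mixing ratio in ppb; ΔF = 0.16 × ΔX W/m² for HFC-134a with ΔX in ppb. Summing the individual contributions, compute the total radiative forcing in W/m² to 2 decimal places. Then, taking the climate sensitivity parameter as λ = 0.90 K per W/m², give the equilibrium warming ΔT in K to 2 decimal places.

CO₂: 5.78 × ln(551/282) = 5.78 × ln(1.95390) = 5.78 × 0.66983 = 3.8716 W/m².
CH₄: 0.036 × (√2678 − √723) = 0.036 × (51.7494 − 26.8887) = 0.036 × 24.8607 = 0.8950 W/m².
HFC-134a: Δ = 61 − 2 = 59 ppt = 0.059 ppb; ΔF = 0.16 × 0.059 = 0.0094 W/m².
Total ΔF = 3.8716 + 0.8950 + 0.0094 = 4.7760 W/m².
ΔT = λ ΔF = 0.90 × 4.78 = 4.3020 K.

ΔF = 4.78 W/m²; ΔT = 4.30 K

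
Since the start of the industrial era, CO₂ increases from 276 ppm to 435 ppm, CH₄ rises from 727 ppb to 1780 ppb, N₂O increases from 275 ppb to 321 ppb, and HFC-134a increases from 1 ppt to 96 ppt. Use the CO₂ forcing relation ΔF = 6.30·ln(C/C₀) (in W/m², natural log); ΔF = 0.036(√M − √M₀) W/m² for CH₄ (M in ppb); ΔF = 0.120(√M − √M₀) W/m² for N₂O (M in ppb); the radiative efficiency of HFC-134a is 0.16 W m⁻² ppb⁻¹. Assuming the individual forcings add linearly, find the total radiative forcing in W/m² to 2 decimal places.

CO₂: 6.30 × ln(435/276) = 6.30 × ln(1.57609) = 6.30 × 0.45495 = 2.8662 W/m².
CH₄: 0.036 × (√1780 − √727) = 0.036 × (42.1900 − 26.9629) = 0.036 × 15.2271 = 0.5482 W/m².
N₂O: 0.120 × (√321 − √275) = 0.120 × (17.9165 − 16.5831) = 0.120 × 1.3334 = 0.1600 W/m².
HFC-134a: Δ = 96 − 1 = 95 ppt = 0.095 ppb; ΔF = 0.16 × 0.095 = 0.0152 W/m².
Total ΔF = 2.8662 + 0.5482 + 0.1600 + 0.0152 = 3.5896 W/m².

ΔF = 3.59 W/m²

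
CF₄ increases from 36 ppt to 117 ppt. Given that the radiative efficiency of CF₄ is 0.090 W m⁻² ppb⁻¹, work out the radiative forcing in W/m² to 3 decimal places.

CF₄: Δ = 117 − 36 = 81 ppt = 0.081 ppb; ΔF = 0.090 × 0.081 = 0.0073 W/m².

ΔF = 0.007 W/m²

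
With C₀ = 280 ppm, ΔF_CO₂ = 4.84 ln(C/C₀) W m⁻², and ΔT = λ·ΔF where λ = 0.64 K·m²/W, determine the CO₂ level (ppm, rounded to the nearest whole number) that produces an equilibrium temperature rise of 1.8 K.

Required forcing: ΔF = ΔT/λ = 1.8/0.64 = 2.8125 W/m².
Then ln(C/280) = ΔF/4.84 = 2.8125/4.84 = 0.58110.
So C = 280 × e^0.58110 = 280 × 1.78800 = 500.64 ppm.

C ≈ 501 ppm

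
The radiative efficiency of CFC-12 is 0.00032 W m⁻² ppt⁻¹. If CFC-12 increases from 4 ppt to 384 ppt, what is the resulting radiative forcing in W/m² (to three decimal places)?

CFC-12: ΔF = 0.00032 × (384 − 4) = 0.00032 × 380 = 0.1216 W/m².

ΔF = 0.122 W/m²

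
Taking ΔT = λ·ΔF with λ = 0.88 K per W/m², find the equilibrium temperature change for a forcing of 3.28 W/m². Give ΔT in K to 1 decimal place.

ΔT = 2.9 K

ΔT = λ ΔF = 0.88 × 3.28 = 2.8864 K.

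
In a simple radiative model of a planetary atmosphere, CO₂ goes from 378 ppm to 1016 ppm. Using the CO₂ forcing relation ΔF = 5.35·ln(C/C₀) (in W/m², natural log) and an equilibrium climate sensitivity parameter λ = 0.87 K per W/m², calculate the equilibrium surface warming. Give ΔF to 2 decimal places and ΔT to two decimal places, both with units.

CO₂: 5.35 × ln(1016/378) = 5.35 × ln(2.68783) = 5.35 × 0.98873 = 5.2897 W/m².
ΔT = λ ΔF = 0.87 × 5.29 = 4.6023 K.

ΔF = 5.29 W/m²; ΔT = 4.60 K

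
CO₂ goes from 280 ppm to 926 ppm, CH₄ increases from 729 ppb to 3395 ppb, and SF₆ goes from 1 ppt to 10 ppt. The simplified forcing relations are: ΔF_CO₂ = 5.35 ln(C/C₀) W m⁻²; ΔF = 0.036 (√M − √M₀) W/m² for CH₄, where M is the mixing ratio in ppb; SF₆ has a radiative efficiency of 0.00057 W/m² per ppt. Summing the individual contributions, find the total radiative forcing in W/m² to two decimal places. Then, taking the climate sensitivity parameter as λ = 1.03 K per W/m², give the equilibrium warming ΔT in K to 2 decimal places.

ΔF = 7.53 W/m²; ΔT = 7.76 K

CO₂: 5.35 × ln(926/280) = 5.35 × ln(3.30714) = 5.35 × 1.19608 = 6.3990 W/m².
CH₄: 0.036 × (√3395 − √729) = 0.036 × (58.2666 − 27.0000) = 0.036 × 31.2666 = 1.1256 W/m².
SF₆: ΔF = 0.00057 × (10 − 1) = 0.00057 × 9 = 0.0051 W/m².
Total ΔF = 6.3990 + 1.1256 + 0.0051 = 7.5297 W/m².
ΔT = λ ΔF = 1.03 × 7.53 = 7.7559 K.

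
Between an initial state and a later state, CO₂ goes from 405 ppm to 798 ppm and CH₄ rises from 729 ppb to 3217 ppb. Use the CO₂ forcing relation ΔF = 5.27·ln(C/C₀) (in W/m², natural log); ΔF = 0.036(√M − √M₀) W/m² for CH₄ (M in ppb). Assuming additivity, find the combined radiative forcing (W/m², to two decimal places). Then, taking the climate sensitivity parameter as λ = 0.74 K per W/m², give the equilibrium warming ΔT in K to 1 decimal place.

ΔF = 4.64 W/m²; ΔT = 3.4 K

CO₂: 5.27 × ln(798/405) = 5.27 × ln(1.97037) = 5.27 × 0.67822 = 3.5742 W/m².
CH₄: 0.036 × (√3217 − √729) = 0.036 × (56.7186 − 27.0000) = 0.036 × 29.7186 = 1.0699 W/m².
Total ΔF = 3.5742 + 1.0699 = 4.6441 W/m².
ΔT = λ ΔF = 0.74 × 4.64 = 3.4336 K.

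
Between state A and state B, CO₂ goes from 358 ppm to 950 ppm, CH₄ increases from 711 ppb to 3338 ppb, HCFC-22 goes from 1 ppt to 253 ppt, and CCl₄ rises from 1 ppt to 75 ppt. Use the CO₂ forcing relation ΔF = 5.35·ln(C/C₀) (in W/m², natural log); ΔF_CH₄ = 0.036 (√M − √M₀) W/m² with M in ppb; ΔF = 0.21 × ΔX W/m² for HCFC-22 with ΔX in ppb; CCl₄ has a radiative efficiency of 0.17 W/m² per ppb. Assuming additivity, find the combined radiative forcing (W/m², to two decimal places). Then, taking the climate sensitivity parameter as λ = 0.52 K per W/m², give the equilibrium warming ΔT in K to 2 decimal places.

CO₂: 5.35 × ln(950/358) = 5.35 × ln(2.65363) = 5.35 × 0.97593 = 5.2212 W/m².
CH₄: 0.036 × (√3338 − √711) = 0.036 × (57.7754 − 26.6646) = 0.036 × 31.1108 = 1.1200 W/m².
HCFC-22: Δ = 253 − 1 = 252 ppt = 0.252 ppb; ΔF = 0.21 × 0.252 = 0.0529 W/m².
CCl₄: Δ = 75 − 1 = 74 ppt = 0.074 ppb; ΔF = 0.17 × 0.074 = 0.0126 W/m².
Total ΔF = 5.2212 + 1.1200 + 0.0529 + 0.0126 = 6.4067 W/m².
ΔT = λ ΔF = 0.52 × 6.41 = 3.3332 K.

ΔF = 6.41 W/m²; ΔT = 3.33 K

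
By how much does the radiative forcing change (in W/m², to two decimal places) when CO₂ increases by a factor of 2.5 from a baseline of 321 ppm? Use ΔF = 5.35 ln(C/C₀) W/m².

ΔF = 4.90 W/m²

ΔF = 5.35 × ln(2.5) = 5.35 × 0.91629 = 4.9022 W/m².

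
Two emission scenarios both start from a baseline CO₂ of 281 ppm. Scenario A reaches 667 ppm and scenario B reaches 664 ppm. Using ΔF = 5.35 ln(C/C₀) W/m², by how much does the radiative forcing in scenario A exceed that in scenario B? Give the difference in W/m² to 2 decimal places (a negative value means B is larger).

ΔF_A = 5.35 ln(667/281) = 5.35 × 0.86444 = 4.6248 W/m².
ΔF_B = 5.35 ln(664/281) = 5.35 × 0.85993 = 4.6006 W/m².
Difference: 4.6248 − 4.6006 = 0.0242 W/m².

ΔF_A − ΔF_B = 0.02 W/m²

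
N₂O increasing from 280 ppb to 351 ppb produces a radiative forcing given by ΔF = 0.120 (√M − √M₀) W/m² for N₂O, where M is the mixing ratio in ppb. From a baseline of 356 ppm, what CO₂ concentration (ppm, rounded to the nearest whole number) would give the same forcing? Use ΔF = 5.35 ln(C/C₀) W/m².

N₂O forcing: 0.120 × (√351 − √280) = 0.120 × (18.7350 − 16.7332) = 0.120 × 2.0018 = 0.24022 W/m².
Set 5.35 ln(C/356) = 0.24022: ln(C/356) = 0.24022/5.35 = 0.04490, so C = 356 × e^0.04490 = 356 × 1.04592 = 372.35 ppm.

C ≈ 372 ppm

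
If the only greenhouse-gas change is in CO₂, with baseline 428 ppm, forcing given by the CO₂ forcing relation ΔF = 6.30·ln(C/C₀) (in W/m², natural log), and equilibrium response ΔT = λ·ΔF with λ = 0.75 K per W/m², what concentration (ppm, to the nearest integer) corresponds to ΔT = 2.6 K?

Required forcing: ΔF = ΔT/λ = 2.6/0.75 = 3.4667 W/m².
Then ln(C/428) = ΔF/6.30 = 3.4667/6.30 = 0.55027.
So C = 428 × e^0.55027 = 428 × 1.73372 = 742.03 ppm.

C ≈ 742 ppm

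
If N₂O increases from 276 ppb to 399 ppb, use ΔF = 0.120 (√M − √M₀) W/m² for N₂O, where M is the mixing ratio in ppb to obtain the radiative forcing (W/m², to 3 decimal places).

N₂O: 0.120 × (√399 − √276) = 0.120 × (19.9750 − 16.6132) = 0.120 × 3.3618 = 0.4034 W/m².

ΔF = 0.403 W/m²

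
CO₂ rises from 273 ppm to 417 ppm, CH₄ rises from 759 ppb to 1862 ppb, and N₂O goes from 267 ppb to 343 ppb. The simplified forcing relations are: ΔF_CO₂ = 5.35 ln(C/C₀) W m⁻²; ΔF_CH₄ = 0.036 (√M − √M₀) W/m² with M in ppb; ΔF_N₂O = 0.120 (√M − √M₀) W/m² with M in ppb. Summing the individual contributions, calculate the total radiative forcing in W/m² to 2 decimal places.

ΔF = 3.09 W/m²

CO₂: 5.35 × ln(417/273) = 5.35 × ln(1.52747) = 5.35 × 0.42361 = 2.2663 W/m².
CH₄: 0.036 × (√1862 − √759) = 0.036 × (43.1509 − 27.5500) = 0.036 × 15.6009 = 0.5616 W/m².
N₂O: 0.120 × (√343 − √267) = 0.120 × (18.5203 − 16.3401) = 0.120 × 2.1802 = 0.2616 W/m².
Total ΔF = 2.2663 + 0.5616 + 0.2616 = 3.0895 W/m².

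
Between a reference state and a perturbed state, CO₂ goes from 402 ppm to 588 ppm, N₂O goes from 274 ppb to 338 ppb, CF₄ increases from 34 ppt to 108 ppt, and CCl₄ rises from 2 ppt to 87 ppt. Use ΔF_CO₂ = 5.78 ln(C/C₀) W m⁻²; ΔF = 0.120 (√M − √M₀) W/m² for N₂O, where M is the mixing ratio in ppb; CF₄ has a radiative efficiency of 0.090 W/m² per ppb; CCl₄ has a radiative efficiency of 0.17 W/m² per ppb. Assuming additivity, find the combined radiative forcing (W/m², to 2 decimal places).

CO₂: 5.78 × ln(588/402) = 5.78 × ln(1.46269) = 5.78 × 0.38028 = 2.1980 W/m².
N₂O: 0.120 × (√338 − √274) = 0.120 × (18.3848 − 16.5529) = 0.120 × 1.8319 = 0.2198 W/m².
CF₄: Δ = 108 − 34 = 74 ppt = 0.074 ppb; ΔF = 0.090 × 0.074 = 0.0067 W/m².
CCl₄: Δ = 87 − 2 = 85 ppt = 0.085 ppb; ΔF = 0.17 × 0.085 = 0.0145 W/m².
Total ΔF = 2.1980 + 0.2198 + 0.0067 + 0.0145 = 2.4390 W/m².

ΔF = 2.44 W/m²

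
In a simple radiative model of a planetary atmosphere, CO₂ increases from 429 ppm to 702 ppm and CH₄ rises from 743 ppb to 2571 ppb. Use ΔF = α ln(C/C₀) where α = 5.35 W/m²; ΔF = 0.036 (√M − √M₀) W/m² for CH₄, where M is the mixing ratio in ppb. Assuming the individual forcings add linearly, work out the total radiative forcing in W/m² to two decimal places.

ΔF = 3.48 W/m²

CO₂: 5.35 × ln(702/429) = 5.35 × ln(1.63636) = 5.35 × 0.49247 = 2.6347 W/m².
CH₄: 0.036 × (√2571 − √743) = 0.036 × (50.7050 − 27.2580) = 0.036 × 23.4470 = 0.8441 W/m².
Total ΔF = 2.6347 + 0.8441 = 3.4788 W/m².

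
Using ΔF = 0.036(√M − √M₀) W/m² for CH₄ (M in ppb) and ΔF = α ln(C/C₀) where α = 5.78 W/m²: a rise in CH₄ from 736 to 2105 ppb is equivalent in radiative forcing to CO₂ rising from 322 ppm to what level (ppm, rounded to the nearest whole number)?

C ≈ 362 ppm

CH₄ forcing: 0.036 × (√2105 − √736) = 0.036 × (45.8803 − 27.1293) = 0.036 × 18.7510 = 0.67504 W/m².
Set 5.78 ln(C/322) = 0.67504: ln(C/322) = 0.67504/5.78 = 0.11679, so C = 322 × e^0.11679 = 322 × 1.12388 = 361.89 ppm.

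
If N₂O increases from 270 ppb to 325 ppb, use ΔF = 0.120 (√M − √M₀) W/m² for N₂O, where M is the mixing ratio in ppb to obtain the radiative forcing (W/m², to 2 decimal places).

ΔF = 0.19 W/m²

N₂O: 0.120 × (√325 − √270) = 0.120 × (18.0278 − 16.4317) = 0.120 × 1.5961 = 0.1915 W/m².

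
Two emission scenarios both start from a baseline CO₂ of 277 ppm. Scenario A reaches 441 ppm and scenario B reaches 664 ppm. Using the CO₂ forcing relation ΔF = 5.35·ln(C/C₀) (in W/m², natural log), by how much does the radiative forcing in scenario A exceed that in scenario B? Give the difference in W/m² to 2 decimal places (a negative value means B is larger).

ΔF_A − ΔF_B = -2.19 W/m²

ΔF_A = 5.35 ln(441/277) = 5.35 × 0.46503 = 2.4879 W/m².
ΔF_B = 5.35 ln(664/277) = 5.35 × 0.87426 = 4.6773 W/m².
Difference: 2.4879 − 4.6773 = -2.1894 W/m².
(Equivalently, ΔF_A − ΔF_B = 5.35 ln(441/664) = 5.35 × -0.40924 = -2.1894 W/m².)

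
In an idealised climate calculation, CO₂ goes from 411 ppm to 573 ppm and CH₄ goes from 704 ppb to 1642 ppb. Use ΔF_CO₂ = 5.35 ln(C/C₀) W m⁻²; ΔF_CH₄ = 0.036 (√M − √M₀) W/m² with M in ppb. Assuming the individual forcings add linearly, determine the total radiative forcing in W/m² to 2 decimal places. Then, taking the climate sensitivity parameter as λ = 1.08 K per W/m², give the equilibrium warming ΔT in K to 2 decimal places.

CO₂: 5.35 × ln(573/411) = 5.35 × ln(1.39416) = 5.35 × 0.33229 = 1.7778 W/m².
CH₄: 0.036 × (√1642 − √704) = 0.036 × (40.5216 − 26.5330) = 0.036 × 13.9886 = 0.5036 W/m².
Total ΔF = 1.7778 + 0.5036 = 2.2814 W/m².
ΔT = λ ΔF = 1.08 × 2.28 = 2.4624 K.

ΔF = 2.28 W/m²; ΔT = 2.46 K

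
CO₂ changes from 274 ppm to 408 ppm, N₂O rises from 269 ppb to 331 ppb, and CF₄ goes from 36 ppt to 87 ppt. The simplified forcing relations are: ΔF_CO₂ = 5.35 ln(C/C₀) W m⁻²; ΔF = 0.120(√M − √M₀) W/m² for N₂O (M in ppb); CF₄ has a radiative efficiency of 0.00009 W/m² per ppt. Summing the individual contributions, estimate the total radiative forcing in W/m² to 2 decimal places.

CO₂: 5.35 × ln(408/274) = 5.35 × ln(1.48905) = 5.35 × 0.39814 = 2.1300 W/m².
N₂O: 0.120 × (√331 − √269) = 0.120 × (18.1934 − 16.4012) = 0.120 × 1.7922 = 0.2151 W/m².
CF₄: ΔF = 0.00009 × (87 − 36) = 0.00009 × 51 = 0.0046 W/m².
Total ΔF = 2.1300 + 0.2151 + 0.0046 = 2.3497 W/m².

ΔF = 2.35 W/m²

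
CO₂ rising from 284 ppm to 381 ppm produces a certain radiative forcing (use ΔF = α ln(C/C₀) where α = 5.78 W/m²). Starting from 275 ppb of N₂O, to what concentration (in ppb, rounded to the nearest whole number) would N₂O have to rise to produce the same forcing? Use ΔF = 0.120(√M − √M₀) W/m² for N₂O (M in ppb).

CO₂ forcing: 5.78 × ln(381/284) = 5.78 × 0.293825 = 1.69831 W/m².
Set 0.120(√M − √275) = 1.69831: √M = 1.69831/0.120 + √275 = 14.1526 + 16.5831 = 30.7357.
M = (30.7357)² = 944.68 ppb.

M ≈ 945 ppb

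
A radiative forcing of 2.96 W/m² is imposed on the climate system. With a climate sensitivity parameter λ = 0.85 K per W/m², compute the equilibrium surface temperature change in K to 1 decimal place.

ΔT = λ ΔF = 0.85 × 2.96 = 2.5160 K.

ΔT = 2.5 K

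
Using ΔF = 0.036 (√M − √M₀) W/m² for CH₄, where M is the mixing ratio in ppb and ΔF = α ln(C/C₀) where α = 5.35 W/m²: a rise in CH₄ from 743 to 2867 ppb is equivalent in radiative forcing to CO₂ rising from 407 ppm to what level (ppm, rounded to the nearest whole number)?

C ≈ 486 ppm

CH₄ forcing: 0.036 × (√2867 − √743) = 0.036 × (53.5444 − 27.2580) = 0.036 × 26.2864 = 0.94631 W/m².
Set 5.35 ln(C/407) = 0.94631: ln(C/407) = 0.94631/5.35 = 0.17688, so C = 407 × e^0.17688 = 407 × 1.19349 = 485.75 ppm.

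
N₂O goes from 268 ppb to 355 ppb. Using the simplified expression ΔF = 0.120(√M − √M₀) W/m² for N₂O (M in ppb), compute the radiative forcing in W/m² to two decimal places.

ΔF = 0.30 W/m²

N₂O: 0.120 × (√355 − √268) = 0.120 × (18.8414 − 16.3707) = 0.120 × 2.4707 = 0.2965 W/m².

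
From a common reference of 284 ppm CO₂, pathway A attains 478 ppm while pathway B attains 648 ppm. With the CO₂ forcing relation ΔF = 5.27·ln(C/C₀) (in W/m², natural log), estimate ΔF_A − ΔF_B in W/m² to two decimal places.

ΔF_A − ΔF_B = -1.60 W/m²

ΔF_A = 5.27 ln(478/284) = 5.27 × 0.52064 = 2.7438 W/m².
ΔF_B = 5.27 ln(648/284) = 5.27 × 0.82492 = 4.3473 W/m².
Difference: 2.7438 − 4.3473 = -1.6035 W/m².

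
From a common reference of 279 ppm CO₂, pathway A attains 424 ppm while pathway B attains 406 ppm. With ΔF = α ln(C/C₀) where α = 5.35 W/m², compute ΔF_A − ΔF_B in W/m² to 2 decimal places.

ΔF_A = 5.35 ln(424/279) = 5.35 × 0.41852 = 2.2391 W/m².
ΔF_B = 5.35 ln(406/279) = 5.35 × 0.37514 = 2.0070 W/m².
Difference: 2.2391 − 2.0070 = 0.2321 W/m².
(Equivalently, ΔF_A − ΔF_B = 5.35 ln(424/406) = 5.35 × 0.04338 = 0.2321 W/m².)

ΔF_A − ΔF_B = 0.23 W/m²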